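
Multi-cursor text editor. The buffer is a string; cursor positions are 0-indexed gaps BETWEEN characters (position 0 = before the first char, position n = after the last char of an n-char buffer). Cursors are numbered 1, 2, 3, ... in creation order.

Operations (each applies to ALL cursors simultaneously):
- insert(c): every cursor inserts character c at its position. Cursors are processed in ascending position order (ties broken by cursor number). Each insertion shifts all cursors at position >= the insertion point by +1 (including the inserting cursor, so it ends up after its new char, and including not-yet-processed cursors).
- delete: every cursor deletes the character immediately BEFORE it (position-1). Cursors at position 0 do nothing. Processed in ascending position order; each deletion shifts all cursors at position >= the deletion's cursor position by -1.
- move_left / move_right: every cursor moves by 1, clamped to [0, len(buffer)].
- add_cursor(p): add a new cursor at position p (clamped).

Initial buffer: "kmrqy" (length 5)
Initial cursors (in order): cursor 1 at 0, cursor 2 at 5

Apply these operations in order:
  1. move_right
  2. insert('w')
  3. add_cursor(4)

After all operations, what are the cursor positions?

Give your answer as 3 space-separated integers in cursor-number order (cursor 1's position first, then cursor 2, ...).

Answer: 2 7 4

Derivation:
After op 1 (move_right): buffer="kmrqy" (len 5), cursors c1@1 c2@5, authorship .....
After op 2 (insert('w')): buffer="kwmrqyw" (len 7), cursors c1@2 c2@7, authorship .1....2
After op 3 (add_cursor(4)): buffer="kwmrqyw" (len 7), cursors c1@2 c3@4 c2@7, authorship .1....2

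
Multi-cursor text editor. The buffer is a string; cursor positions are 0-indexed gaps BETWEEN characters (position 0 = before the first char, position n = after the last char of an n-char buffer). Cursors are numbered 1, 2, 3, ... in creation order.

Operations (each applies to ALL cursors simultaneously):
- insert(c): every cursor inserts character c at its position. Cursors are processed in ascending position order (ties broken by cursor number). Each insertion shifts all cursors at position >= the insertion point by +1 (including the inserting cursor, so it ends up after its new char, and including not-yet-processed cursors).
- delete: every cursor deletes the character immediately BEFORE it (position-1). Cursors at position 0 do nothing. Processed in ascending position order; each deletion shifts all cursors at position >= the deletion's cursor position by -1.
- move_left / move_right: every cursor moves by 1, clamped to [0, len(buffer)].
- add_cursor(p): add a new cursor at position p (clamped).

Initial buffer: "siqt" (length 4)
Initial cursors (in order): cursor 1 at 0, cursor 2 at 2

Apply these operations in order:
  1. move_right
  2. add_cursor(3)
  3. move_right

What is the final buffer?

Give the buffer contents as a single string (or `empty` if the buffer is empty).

After op 1 (move_right): buffer="siqt" (len 4), cursors c1@1 c2@3, authorship ....
After op 2 (add_cursor(3)): buffer="siqt" (len 4), cursors c1@1 c2@3 c3@3, authorship ....
After op 3 (move_right): buffer="siqt" (len 4), cursors c1@2 c2@4 c3@4, authorship ....

Answer: siqt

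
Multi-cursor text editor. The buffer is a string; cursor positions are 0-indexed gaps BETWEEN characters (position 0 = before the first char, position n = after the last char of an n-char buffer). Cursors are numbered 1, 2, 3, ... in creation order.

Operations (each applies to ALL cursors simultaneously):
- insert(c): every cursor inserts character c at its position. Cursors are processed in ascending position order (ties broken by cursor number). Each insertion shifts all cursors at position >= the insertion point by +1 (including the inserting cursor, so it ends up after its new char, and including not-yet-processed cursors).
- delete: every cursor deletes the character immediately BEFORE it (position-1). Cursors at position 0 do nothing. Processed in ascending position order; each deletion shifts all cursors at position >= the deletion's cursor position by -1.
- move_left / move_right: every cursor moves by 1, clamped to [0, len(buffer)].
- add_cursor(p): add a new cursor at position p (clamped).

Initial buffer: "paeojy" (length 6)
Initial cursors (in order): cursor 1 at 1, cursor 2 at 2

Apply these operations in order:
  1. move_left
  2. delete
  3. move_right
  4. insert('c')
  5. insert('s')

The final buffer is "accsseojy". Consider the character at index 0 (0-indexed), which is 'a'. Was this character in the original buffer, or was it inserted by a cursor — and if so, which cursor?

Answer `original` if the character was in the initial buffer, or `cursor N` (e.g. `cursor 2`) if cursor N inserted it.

Answer: original

Derivation:
After op 1 (move_left): buffer="paeojy" (len 6), cursors c1@0 c2@1, authorship ......
After op 2 (delete): buffer="aeojy" (len 5), cursors c1@0 c2@0, authorship .....
After op 3 (move_right): buffer="aeojy" (len 5), cursors c1@1 c2@1, authorship .....
After op 4 (insert('c')): buffer="acceojy" (len 7), cursors c1@3 c2@3, authorship .12....
After op 5 (insert('s')): buffer="accsseojy" (len 9), cursors c1@5 c2@5, authorship .1212....
Authorship (.=original, N=cursor N): . 1 2 1 2 . . . .
Index 0: author = original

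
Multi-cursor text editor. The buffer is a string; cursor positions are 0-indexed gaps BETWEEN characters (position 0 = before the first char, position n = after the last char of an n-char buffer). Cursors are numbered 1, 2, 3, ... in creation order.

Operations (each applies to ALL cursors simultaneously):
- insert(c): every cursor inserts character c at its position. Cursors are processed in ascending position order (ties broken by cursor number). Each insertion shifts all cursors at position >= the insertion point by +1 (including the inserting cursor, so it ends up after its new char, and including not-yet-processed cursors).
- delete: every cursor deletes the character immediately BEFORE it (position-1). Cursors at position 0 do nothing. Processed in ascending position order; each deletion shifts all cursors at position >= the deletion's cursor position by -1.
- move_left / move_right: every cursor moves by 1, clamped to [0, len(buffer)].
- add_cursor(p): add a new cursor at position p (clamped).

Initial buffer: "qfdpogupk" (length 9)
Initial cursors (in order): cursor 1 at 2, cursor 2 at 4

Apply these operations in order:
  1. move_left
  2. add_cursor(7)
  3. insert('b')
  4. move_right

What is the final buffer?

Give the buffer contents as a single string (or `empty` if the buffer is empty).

Answer: qbfdbpogubpk

Derivation:
After op 1 (move_left): buffer="qfdpogupk" (len 9), cursors c1@1 c2@3, authorship .........
After op 2 (add_cursor(7)): buffer="qfdpogupk" (len 9), cursors c1@1 c2@3 c3@7, authorship .........
After op 3 (insert('b')): buffer="qbfdbpogubpk" (len 12), cursors c1@2 c2@5 c3@10, authorship .1..2....3..
After op 4 (move_right): buffer="qbfdbpogubpk" (len 12), cursors c1@3 c2@6 c3@11, authorship .1..2....3..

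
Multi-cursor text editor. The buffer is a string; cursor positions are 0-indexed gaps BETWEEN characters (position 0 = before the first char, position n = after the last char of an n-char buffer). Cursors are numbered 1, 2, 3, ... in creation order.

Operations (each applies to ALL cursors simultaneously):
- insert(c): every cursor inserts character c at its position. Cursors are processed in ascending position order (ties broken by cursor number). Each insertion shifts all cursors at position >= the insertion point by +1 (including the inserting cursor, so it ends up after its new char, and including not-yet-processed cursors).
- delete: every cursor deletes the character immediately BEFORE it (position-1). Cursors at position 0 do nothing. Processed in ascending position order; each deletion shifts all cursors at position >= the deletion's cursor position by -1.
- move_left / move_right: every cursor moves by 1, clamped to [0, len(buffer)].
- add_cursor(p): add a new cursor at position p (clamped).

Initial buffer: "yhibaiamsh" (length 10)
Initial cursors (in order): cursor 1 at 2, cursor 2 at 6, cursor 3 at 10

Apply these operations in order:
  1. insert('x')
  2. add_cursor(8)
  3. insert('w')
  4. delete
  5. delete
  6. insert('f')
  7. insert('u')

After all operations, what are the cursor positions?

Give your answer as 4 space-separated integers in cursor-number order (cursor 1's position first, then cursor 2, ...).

Answer: 4 11 17 11

Derivation:
After op 1 (insert('x')): buffer="yhxibaixamshx" (len 13), cursors c1@3 c2@8 c3@13, authorship ..1....2....3
After op 2 (add_cursor(8)): buffer="yhxibaixamshx" (len 13), cursors c1@3 c2@8 c4@8 c3@13, authorship ..1....2....3
After op 3 (insert('w')): buffer="yhxwibaixwwamshxw" (len 17), cursors c1@4 c2@11 c4@11 c3@17, authorship ..11....224....33
After op 4 (delete): buffer="yhxibaixamshx" (len 13), cursors c1@3 c2@8 c4@8 c3@13, authorship ..1....2....3
After op 5 (delete): buffer="yhibaamsh" (len 9), cursors c1@2 c2@5 c4@5 c3@9, authorship .........
After op 6 (insert('f')): buffer="yhfibaffamshf" (len 13), cursors c1@3 c2@8 c4@8 c3@13, authorship ..1...24....3
After op 7 (insert('u')): buffer="yhfuibaffuuamshfu" (len 17), cursors c1@4 c2@11 c4@11 c3@17, authorship ..11...2424....33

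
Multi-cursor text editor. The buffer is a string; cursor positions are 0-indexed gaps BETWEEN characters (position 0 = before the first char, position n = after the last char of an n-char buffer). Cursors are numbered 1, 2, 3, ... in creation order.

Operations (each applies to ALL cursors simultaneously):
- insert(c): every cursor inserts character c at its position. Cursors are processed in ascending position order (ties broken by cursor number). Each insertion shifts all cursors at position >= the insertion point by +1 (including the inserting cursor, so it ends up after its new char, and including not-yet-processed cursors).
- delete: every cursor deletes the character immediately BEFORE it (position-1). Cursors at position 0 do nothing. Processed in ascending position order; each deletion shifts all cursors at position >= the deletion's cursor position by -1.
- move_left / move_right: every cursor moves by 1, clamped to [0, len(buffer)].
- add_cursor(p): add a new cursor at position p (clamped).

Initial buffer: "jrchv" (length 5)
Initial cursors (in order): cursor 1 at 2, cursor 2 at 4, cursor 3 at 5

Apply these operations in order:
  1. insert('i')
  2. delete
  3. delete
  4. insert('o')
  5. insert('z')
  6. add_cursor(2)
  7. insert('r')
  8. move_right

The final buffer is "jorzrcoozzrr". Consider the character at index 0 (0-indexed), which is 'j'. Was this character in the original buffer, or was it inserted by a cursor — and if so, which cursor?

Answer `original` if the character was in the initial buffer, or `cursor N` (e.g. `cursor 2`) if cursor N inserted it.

Answer: original

Derivation:
After op 1 (insert('i')): buffer="jrichivi" (len 8), cursors c1@3 c2@6 c3@8, authorship ..1..2.3
After op 2 (delete): buffer="jrchv" (len 5), cursors c1@2 c2@4 c3@5, authorship .....
After op 3 (delete): buffer="jc" (len 2), cursors c1@1 c2@2 c3@2, authorship ..
After op 4 (insert('o')): buffer="jocoo" (len 5), cursors c1@2 c2@5 c3@5, authorship .1.23
After op 5 (insert('z')): buffer="jozcoozz" (len 8), cursors c1@3 c2@8 c3@8, authorship .11.2323
After op 6 (add_cursor(2)): buffer="jozcoozz" (len 8), cursors c4@2 c1@3 c2@8 c3@8, authorship .11.2323
After op 7 (insert('r')): buffer="jorzrcoozzrr" (len 12), cursors c4@3 c1@5 c2@12 c3@12, authorship .1411.232323
After op 8 (move_right): buffer="jorzrcoozzrr" (len 12), cursors c4@4 c1@6 c2@12 c3@12, authorship .1411.232323
Authorship (.=original, N=cursor N): . 1 4 1 1 . 2 3 2 3 2 3
Index 0: author = original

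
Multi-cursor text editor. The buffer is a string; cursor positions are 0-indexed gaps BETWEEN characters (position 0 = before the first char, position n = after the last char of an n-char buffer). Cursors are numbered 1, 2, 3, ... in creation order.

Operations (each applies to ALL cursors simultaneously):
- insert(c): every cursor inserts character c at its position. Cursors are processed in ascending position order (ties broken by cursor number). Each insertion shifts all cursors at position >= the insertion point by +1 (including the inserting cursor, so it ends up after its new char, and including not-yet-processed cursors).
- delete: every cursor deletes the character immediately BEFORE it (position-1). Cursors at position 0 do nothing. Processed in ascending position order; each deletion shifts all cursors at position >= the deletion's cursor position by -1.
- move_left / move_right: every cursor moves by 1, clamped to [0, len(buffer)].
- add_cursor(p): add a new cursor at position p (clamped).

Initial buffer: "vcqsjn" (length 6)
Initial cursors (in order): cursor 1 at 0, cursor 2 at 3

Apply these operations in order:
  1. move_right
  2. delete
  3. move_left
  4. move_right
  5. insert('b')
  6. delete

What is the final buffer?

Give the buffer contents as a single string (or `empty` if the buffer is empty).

After op 1 (move_right): buffer="vcqsjn" (len 6), cursors c1@1 c2@4, authorship ......
After op 2 (delete): buffer="cqjn" (len 4), cursors c1@0 c2@2, authorship ....
After op 3 (move_left): buffer="cqjn" (len 4), cursors c1@0 c2@1, authorship ....
After op 4 (move_right): buffer="cqjn" (len 4), cursors c1@1 c2@2, authorship ....
After op 5 (insert('b')): buffer="cbqbjn" (len 6), cursors c1@2 c2@4, authorship .1.2..
After op 6 (delete): buffer="cqjn" (len 4), cursors c1@1 c2@2, authorship ....

Answer: cqjn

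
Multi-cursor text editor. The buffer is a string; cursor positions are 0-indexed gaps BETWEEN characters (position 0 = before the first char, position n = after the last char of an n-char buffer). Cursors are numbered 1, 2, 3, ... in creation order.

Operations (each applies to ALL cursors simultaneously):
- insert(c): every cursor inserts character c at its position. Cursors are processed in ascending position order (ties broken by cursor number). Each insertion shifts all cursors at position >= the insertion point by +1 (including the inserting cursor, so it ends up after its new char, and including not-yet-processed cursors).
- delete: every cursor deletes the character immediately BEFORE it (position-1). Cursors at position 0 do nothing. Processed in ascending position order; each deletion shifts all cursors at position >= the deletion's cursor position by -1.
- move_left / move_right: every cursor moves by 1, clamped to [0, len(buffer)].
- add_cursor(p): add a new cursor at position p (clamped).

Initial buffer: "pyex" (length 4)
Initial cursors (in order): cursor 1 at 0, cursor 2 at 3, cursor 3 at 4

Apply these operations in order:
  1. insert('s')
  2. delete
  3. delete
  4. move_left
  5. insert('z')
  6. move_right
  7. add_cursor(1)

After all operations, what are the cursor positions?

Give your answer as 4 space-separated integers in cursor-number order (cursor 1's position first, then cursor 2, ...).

Answer: 2 5 5 1

Derivation:
After op 1 (insert('s')): buffer="spyesxs" (len 7), cursors c1@1 c2@5 c3@7, authorship 1...2.3
After op 2 (delete): buffer="pyex" (len 4), cursors c1@0 c2@3 c3@4, authorship ....
After op 3 (delete): buffer="py" (len 2), cursors c1@0 c2@2 c3@2, authorship ..
After op 4 (move_left): buffer="py" (len 2), cursors c1@0 c2@1 c3@1, authorship ..
After op 5 (insert('z')): buffer="zpzzy" (len 5), cursors c1@1 c2@4 c3@4, authorship 1.23.
After op 6 (move_right): buffer="zpzzy" (len 5), cursors c1@2 c2@5 c3@5, authorship 1.23.
After op 7 (add_cursor(1)): buffer="zpzzy" (len 5), cursors c4@1 c1@2 c2@5 c3@5, authorship 1.23.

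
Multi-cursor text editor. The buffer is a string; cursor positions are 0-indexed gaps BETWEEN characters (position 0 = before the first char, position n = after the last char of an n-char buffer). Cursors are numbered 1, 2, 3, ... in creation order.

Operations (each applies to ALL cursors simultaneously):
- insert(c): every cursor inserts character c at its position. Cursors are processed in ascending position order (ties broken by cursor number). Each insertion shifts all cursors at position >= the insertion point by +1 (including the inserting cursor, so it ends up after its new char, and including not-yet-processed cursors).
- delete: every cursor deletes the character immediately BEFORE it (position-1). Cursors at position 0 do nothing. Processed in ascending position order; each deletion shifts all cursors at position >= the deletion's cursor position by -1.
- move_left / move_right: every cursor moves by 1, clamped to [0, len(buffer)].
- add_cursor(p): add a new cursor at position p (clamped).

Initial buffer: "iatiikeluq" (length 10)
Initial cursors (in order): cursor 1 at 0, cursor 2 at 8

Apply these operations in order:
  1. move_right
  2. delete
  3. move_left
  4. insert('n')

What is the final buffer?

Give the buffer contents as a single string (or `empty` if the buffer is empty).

After op 1 (move_right): buffer="iatiikeluq" (len 10), cursors c1@1 c2@9, authorship ..........
After op 2 (delete): buffer="atiikelq" (len 8), cursors c1@0 c2@7, authorship ........
After op 3 (move_left): buffer="atiikelq" (len 8), cursors c1@0 c2@6, authorship ........
After op 4 (insert('n')): buffer="natiikenlq" (len 10), cursors c1@1 c2@8, authorship 1......2..

Answer: natiikenlq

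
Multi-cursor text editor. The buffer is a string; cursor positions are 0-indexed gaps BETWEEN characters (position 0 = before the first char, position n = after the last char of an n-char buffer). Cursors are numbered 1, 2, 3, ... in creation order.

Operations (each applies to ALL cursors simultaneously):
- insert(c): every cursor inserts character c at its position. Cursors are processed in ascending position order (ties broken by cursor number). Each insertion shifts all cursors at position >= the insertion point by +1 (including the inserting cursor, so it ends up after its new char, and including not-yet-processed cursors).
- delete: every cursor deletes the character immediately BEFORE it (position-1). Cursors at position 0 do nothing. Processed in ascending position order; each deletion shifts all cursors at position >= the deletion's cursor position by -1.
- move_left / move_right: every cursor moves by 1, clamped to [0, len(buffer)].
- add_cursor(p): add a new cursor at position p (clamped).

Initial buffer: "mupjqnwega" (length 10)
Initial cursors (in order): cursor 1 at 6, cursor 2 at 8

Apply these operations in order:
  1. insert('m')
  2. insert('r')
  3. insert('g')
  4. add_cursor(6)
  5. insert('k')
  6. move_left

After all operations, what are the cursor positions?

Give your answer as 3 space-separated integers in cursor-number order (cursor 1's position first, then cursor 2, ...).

Answer: 10 16 6

Derivation:
After op 1 (insert('m')): buffer="mupjqnmwemga" (len 12), cursors c1@7 c2@10, authorship ......1..2..
After op 2 (insert('r')): buffer="mupjqnmrwemrga" (len 14), cursors c1@8 c2@12, authorship ......11..22..
After op 3 (insert('g')): buffer="mupjqnmrgwemrgga" (len 16), cursors c1@9 c2@14, authorship ......111..222..
After op 4 (add_cursor(6)): buffer="mupjqnmrgwemrgga" (len 16), cursors c3@6 c1@9 c2@14, authorship ......111..222..
After op 5 (insert('k')): buffer="mupjqnkmrgkwemrgkga" (len 19), cursors c3@7 c1@11 c2@17, authorship ......31111..2222..
After op 6 (move_left): buffer="mupjqnkmrgkwemrgkga" (len 19), cursors c3@6 c1@10 c2@16, authorship ......31111..2222..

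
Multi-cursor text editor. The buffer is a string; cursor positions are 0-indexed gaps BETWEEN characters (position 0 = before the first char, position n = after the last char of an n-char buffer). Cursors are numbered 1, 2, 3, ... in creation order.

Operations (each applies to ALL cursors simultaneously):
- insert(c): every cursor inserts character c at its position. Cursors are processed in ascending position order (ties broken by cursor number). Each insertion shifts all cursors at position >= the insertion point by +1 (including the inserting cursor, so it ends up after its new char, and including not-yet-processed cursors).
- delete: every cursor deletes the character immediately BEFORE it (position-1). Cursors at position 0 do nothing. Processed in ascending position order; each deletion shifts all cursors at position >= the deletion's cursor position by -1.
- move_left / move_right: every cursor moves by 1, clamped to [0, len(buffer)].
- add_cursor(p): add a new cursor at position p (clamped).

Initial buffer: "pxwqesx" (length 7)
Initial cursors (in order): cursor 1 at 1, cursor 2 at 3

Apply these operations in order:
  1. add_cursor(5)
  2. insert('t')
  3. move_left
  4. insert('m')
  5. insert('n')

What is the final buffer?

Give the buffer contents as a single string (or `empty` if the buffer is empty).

After op 1 (add_cursor(5)): buffer="pxwqesx" (len 7), cursors c1@1 c2@3 c3@5, authorship .......
After op 2 (insert('t')): buffer="ptxwtqetsx" (len 10), cursors c1@2 c2@5 c3@8, authorship .1..2..3..
After op 3 (move_left): buffer="ptxwtqetsx" (len 10), cursors c1@1 c2@4 c3@7, authorship .1..2..3..
After op 4 (insert('m')): buffer="pmtxwmtqemtsx" (len 13), cursors c1@2 c2@6 c3@10, authorship .11..22..33..
After op 5 (insert('n')): buffer="pmntxwmntqemntsx" (len 16), cursors c1@3 c2@8 c3@13, authorship .111..222..333..

Answer: pmntxwmntqemntsx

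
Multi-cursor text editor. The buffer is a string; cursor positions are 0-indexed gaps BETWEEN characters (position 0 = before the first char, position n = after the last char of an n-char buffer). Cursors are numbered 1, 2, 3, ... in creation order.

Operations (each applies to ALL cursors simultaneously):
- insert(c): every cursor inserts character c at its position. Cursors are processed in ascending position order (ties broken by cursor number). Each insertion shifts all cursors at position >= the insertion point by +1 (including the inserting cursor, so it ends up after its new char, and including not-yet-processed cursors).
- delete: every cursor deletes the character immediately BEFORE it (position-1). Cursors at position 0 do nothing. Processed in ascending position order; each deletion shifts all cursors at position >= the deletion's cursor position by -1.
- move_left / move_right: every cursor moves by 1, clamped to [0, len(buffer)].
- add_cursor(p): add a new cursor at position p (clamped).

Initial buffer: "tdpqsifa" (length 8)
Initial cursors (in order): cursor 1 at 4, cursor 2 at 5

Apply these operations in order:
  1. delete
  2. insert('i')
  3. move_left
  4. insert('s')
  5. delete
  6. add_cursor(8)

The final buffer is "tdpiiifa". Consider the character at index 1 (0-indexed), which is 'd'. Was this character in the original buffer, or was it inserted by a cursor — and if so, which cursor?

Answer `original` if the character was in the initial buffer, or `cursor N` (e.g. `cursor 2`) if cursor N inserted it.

After op 1 (delete): buffer="tdpifa" (len 6), cursors c1@3 c2@3, authorship ......
After op 2 (insert('i')): buffer="tdpiiifa" (len 8), cursors c1@5 c2@5, authorship ...12...
After op 3 (move_left): buffer="tdpiiifa" (len 8), cursors c1@4 c2@4, authorship ...12...
After op 4 (insert('s')): buffer="tdpissiifa" (len 10), cursors c1@6 c2@6, authorship ...1122...
After op 5 (delete): buffer="tdpiiifa" (len 8), cursors c1@4 c2@4, authorship ...12...
After op 6 (add_cursor(8)): buffer="tdpiiifa" (len 8), cursors c1@4 c2@4 c3@8, authorship ...12...
Authorship (.=original, N=cursor N): . . . 1 2 . . .
Index 1: author = original

Answer: original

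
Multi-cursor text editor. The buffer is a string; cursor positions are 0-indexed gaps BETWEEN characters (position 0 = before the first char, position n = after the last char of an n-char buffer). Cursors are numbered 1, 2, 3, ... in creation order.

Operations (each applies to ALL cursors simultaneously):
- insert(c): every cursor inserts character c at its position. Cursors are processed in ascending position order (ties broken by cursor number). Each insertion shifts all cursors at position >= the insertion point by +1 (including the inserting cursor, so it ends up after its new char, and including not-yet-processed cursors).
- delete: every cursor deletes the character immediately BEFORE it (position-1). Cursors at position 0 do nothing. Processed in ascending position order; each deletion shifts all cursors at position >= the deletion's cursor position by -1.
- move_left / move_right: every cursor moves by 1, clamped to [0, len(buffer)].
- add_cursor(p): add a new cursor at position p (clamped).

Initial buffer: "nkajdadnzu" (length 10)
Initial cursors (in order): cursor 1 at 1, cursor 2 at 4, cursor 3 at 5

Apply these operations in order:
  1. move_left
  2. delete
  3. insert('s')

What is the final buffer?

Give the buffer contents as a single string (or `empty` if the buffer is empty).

After op 1 (move_left): buffer="nkajdadnzu" (len 10), cursors c1@0 c2@3 c3@4, authorship ..........
After op 2 (delete): buffer="nkdadnzu" (len 8), cursors c1@0 c2@2 c3@2, authorship ........
After op 3 (insert('s')): buffer="snkssdadnzu" (len 11), cursors c1@1 c2@5 c3@5, authorship 1..23......

Answer: snkssdadnzu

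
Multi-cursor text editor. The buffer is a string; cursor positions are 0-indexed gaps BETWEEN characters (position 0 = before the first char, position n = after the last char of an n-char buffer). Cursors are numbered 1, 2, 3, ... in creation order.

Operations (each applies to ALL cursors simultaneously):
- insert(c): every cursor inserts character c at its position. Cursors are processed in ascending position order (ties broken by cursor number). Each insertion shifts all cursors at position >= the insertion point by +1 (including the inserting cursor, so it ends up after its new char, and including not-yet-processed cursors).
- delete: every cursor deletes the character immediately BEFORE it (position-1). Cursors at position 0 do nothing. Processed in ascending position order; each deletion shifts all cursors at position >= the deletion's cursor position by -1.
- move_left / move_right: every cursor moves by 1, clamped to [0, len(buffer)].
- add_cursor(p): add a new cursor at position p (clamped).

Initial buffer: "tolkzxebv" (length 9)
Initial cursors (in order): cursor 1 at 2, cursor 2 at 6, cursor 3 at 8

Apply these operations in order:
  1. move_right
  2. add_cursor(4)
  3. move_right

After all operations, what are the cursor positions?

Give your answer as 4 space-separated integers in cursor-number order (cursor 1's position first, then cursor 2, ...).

Answer: 4 8 9 5

Derivation:
After op 1 (move_right): buffer="tolkzxebv" (len 9), cursors c1@3 c2@7 c3@9, authorship .........
After op 2 (add_cursor(4)): buffer="tolkzxebv" (len 9), cursors c1@3 c4@4 c2@7 c3@9, authorship .........
After op 3 (move_right): buffer="tolkzxebv" (len 9), cursors c1@4 c4@5 c2@8 c3@9, authorship .........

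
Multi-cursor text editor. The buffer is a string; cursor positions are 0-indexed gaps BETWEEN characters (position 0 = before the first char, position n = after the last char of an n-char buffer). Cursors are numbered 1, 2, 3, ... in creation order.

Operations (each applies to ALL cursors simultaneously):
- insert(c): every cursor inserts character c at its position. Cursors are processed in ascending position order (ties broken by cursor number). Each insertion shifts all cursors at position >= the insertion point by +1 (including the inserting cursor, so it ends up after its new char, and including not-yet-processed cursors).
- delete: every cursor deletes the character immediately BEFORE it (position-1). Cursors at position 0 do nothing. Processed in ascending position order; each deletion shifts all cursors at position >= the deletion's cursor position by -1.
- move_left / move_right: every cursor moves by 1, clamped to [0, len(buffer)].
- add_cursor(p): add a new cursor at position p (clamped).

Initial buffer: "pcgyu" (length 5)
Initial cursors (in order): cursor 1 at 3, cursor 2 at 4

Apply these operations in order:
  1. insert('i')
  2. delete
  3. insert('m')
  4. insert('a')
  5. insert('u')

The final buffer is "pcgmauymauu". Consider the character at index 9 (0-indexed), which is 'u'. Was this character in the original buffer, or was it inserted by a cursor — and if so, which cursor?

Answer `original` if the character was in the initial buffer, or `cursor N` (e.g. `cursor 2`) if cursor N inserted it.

Answer: cursor 2

Derivation:
After op 1 (insert('i')): buffer="pcgiyiu" (len 7), cursors c1@4 c2@6, authorship ...1.2.
After op 2 (delete): buffer="pcgyu" (len 5), cursors c1@3 c2@4, authorship .....
After op 3 (insert('m')): buffer="pcgmymu" (len 7), cursors c1@4 c2@6, authorship ...1.2.
After op 4 (insert('a')): buffer="pcgmaymau" (len 9), cursors c1@5 c2@8, authorship ...11.22.
After op 5 (insert('u')): buffer="pcgmauymauu" (len 11), cursors c1@6 c2@10, authorship ...111.222.
Authorship (.=original, N=cursor N): . . . 1 1 1 . 2 2 2 .
Index 9: author = 2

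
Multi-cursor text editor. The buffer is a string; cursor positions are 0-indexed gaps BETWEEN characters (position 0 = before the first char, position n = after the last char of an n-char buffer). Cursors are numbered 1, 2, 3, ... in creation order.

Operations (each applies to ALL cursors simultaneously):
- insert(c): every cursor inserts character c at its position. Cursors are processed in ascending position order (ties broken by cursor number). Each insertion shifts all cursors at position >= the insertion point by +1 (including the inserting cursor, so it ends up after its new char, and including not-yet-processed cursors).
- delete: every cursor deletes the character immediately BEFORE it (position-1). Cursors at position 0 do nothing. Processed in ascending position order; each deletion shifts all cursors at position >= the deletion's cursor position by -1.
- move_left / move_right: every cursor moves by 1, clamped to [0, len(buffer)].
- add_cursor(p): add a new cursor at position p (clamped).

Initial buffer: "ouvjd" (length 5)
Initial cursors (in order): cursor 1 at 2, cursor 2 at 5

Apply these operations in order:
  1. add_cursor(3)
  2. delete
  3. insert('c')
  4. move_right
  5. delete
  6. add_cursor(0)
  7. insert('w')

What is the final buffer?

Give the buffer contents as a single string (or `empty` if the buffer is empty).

Answer: wocwww

Derivation:
After op 1 (add_cursor(3)): buffer="ouvjd" (len 5), cursors c1@2 c3@3 c2@5, authorship .....
After op 2 (delete): buffer="oj" (len 2), cursors c1@1 c3@1 c2@2, authorship ..
After op 3 (insert('c')): buffer="occjc" (len 5), cursors c1@3 c3@3 c2@5, authorship .13.2
After op 4 (move_right): buffer="occjc" (len 5), cursors c1@4 c3@4 c2@5, authorship .13.2
After op 5 (delete): buffer="oc" (len 2), cursors c1@2 c2@2 c3@2, authorship .1
After op 6 (add_cursor(0)): buffer="oc" (len 2), cursors c4@0 c1@2 c2@2 c3@2, authorship .1
After op 7 (insert('w')): buffer="wocwww" (len 6), cursors c4@1 c1@6 c2@6 c3@6, authorship 4.1123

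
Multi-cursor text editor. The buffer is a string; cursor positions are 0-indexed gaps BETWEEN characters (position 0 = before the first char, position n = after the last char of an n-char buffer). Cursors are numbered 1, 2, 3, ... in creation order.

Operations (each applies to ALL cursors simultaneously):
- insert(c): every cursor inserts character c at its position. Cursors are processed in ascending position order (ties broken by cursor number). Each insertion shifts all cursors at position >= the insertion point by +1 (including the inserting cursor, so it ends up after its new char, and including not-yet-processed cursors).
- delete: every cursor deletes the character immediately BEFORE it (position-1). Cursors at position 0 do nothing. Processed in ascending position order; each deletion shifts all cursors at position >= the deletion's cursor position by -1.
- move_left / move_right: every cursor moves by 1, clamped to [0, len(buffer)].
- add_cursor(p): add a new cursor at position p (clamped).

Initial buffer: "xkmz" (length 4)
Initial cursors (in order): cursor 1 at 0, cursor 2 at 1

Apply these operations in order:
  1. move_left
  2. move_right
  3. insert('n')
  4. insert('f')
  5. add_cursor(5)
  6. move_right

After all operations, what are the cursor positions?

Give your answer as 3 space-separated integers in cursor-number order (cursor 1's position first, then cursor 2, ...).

After op 1 (move_left): buffer="xkmz" (len 4), cursors c1@0 c2@0, authorship ....
After op 2 (move_right): buffer="xkmz" (len 4), cursors c1@1 c2@1, authorship ....
After op 3 (insert('n')): buffer="xnnkmz" (len 6), cursors c1@3 c2@3, authorship .12...
After op 4 (insert('f')): buffer="xnnffkmz" (len 8), cursors c1@5 c2@5, authorship .1212...
After op 5 (add_cursor(5)): buffer="xnnffkmz" (len 8), cursors c1@5 c2@5 c3@5, authorship .1212...
After op 6 (move_right): buffer="xnnffkmz" (len 8), cursors c1@6 c2@6 c3@6, authorship .1212...

Answer: 6 6 6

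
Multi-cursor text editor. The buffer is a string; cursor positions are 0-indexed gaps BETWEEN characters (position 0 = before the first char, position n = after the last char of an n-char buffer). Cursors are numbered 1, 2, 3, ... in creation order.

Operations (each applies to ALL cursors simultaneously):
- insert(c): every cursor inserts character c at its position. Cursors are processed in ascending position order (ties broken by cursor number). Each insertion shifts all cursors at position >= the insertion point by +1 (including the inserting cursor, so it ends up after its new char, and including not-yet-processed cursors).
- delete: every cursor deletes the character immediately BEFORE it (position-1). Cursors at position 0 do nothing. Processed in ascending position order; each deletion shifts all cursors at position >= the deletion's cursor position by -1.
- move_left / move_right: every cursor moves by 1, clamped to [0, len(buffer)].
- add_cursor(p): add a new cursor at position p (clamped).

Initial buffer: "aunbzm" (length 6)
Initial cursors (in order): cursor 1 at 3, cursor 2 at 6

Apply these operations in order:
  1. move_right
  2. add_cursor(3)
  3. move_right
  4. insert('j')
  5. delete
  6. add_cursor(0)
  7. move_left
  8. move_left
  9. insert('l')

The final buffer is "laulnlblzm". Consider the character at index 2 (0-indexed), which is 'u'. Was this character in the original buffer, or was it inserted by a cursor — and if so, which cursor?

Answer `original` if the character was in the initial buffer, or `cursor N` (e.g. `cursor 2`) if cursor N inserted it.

After op 1 (move_right): buffer="aunbzm" (len 6), cursors c1@4 c2@6, authorship ......
After op 2 (add_cursor(3)): buffer="aunbzm" (len 6), cursors c3@3 c1@4 c2@6, authorship ......
After op 3 (move_right): buffer="aunbzm" (len 6), cursors c3@4 c1@5 c2@6, authorship ......
After op 4 (insert('j')): buffer="aunbjzjmj" (len 9), cursors c3@5 c1@7 c2@9, authorship ....3.1.2
After op 5 (delete): buffer="aunbzm" (len 6), cursors c3@4 c1@5 c2@6, authorship ......
After op 6 (add_cursor(0)): buffer="aunbzm" (len 6), cursors c4@0 c3@4 c1@5 c2@6, authorship ......
After op 7 (move_left): buffer="aunbzm" (len 6), cursors c4@0 c3@3 c1@4 c2@5, authorship ......
After op 8 (move_left): buffer="aunbzm" (len 6), cursors c4@0 c3@2 c1@3 c2@4, authorship ......
After op 9 (insert('l')): buffer="laulnlblzm" (len 10), cursors c4@1 c3@4 c1@6 c2@8, authorship 4..3.1.2..
Authorship (.=original, N=cursor N): 4 . . 3 . 1 . 2 . .
Index 2: author = original

Answer: original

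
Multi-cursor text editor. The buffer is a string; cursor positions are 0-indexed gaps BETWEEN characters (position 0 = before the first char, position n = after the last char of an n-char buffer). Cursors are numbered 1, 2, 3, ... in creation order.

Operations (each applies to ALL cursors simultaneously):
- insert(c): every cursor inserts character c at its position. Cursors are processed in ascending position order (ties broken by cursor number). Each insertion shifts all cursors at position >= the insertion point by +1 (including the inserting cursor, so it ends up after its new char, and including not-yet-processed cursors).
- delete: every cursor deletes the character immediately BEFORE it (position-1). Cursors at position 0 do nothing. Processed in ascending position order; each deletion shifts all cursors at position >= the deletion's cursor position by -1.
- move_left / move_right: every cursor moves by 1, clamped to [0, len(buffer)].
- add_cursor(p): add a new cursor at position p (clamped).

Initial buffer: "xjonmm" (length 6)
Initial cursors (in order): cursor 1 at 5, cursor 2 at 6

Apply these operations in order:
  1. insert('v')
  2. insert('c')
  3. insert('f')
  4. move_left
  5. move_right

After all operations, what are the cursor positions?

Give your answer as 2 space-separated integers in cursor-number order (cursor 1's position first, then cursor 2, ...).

Answer: 8 12

Derivation:
After op 1 (insert('v')): buffer="xjonmvmv" (len 8), cursors c1@6 c2@8, authorship .....1.2
After op 2 (insert('c')): buffer="xjonmvcmvc" (len 10), cursors c1@7 c2@10, authorship .....11.22
After op 3 (insert('f')): buffer="xjonmvcfmvcf" (len 12), cursors c1@8 c2@12, authorship .....111.222
After op 4 (move_left): buffer="xjonmvcfmvcf" (len 12), cursors c1@7 c2@11, authorship .....111.222
After op 5 (move_right): buffer="xjonmvcfmvcf" (len 12), cursors c1@8 c2@12, authorship .....111.222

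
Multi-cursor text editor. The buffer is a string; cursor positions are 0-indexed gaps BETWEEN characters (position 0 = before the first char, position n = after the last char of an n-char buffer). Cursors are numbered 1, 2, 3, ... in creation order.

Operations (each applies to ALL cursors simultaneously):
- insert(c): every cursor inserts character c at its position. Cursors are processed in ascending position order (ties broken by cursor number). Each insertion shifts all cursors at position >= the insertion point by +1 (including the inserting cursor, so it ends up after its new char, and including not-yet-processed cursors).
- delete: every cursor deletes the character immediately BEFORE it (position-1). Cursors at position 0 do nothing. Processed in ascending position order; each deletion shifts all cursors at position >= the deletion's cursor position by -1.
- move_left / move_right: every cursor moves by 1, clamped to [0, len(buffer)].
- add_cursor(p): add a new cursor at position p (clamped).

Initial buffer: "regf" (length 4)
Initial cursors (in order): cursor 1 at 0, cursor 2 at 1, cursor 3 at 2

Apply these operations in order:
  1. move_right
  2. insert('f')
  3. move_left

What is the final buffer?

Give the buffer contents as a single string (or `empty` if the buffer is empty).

Answer: rfefgff

Derivation:
After op 1 (move_right): buffer="regf" (len 4), cursors c1@1 c2@2 c3@3, authorship ....
After op 2 (insert('f')): buffer="rfefgff" (len 7), cursors c1@2 c2@4 c3@6, authorship .1.2.3.
After op 3 (move_left): buffer="rfefgff" (len 7), cursors c1@1 c2@3 c3@5, authorship .1.2.3.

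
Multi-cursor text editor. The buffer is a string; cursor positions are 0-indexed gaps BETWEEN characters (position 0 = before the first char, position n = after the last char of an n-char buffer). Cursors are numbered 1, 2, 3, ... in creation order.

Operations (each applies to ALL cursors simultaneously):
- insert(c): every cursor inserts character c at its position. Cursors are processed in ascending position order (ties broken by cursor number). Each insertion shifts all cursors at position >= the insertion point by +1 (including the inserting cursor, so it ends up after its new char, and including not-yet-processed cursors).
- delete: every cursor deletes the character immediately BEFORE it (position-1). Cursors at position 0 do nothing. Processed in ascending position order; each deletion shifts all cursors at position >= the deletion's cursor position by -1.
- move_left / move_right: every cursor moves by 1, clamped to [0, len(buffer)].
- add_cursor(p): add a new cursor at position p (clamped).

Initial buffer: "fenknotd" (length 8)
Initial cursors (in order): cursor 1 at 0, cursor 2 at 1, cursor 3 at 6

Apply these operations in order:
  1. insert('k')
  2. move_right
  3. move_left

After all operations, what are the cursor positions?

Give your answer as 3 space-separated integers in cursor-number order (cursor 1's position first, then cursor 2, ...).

After op 1 (insert('k')): buffer="kfkenknoktd" (len 11), cursors c1@1 c2@3 c3@9, authorship 1.2.....3..
After op 2 (move_right): buffer="kfkenknoktd" (len 11), cursors c1@2 c2@4 c3@10, authorship 1.2.....3..
After op 3 (move_left): buffer="kfkenknoktd" (len 11), cursors c1@1 c2@3 c3@9, authorship 1.2.....3..

Answer: 1 3 9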